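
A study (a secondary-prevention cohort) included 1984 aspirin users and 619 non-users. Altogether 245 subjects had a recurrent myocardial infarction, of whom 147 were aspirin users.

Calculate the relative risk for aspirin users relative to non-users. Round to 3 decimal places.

aspirin users without the outcome: 1984 − 147 = 1837
non-users with the outcome: 245 − 147 = 98
non-users without the outcome: 619 − 98 = 521
risk, aspirin users = 147/1984 = 0.0741
risk, non-users = 98/619 = 0.1583
RR = 0.0741 / 0.1583 = 0.468

0.468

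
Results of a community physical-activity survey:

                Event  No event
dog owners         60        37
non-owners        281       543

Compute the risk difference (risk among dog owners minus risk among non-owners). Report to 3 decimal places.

RD: 0.278

risk, dog owners = 60/97 = 0.6186
risk, non-owners = 281/824 = 0.3410
risk difference = 0.6186 − 0.3410 = 0.278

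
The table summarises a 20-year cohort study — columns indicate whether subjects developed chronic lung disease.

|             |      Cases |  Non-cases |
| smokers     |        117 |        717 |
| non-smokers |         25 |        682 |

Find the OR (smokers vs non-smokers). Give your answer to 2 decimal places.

OR = (117 × 682) / (717 × 25) = 79794/17925 ≈ 4.45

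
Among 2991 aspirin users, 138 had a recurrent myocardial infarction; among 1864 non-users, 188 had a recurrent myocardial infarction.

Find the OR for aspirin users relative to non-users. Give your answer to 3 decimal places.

0.431

odds, aspirin users = 138/2853 = 0.04837
odds, non-users = 188/1676 = 0.11217
OR = 0.04837 / 0.11217 = 0.431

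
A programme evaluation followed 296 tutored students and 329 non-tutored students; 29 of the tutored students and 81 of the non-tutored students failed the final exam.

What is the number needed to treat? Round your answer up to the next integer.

risk, tutored students = 29/296 = 0.097973
risk, non-tutored students = 81/329 = 0.246201
absolute risk difference = 0.148228
1 / 0.148228 = 6.746 → round up → 7

NNT ≈ 7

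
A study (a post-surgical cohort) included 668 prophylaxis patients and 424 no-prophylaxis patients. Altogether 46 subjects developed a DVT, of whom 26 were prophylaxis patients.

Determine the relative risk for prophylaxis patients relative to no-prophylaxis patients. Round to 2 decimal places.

RR = 0.83

prophylaxis patients without the outcome: 668 − 26 = 642
no-prophylaxis patients with the outcome: 46 − 26 = 20
no-prophylaxis patients without the outcome: 424 − 20 = 404
risk, prophylaxis patients = 26/668 = 0.03892
risk, no-prophylaxis patients = 20/424 = 0.04717
RR = 0.03892 / 0.04717 = 0.83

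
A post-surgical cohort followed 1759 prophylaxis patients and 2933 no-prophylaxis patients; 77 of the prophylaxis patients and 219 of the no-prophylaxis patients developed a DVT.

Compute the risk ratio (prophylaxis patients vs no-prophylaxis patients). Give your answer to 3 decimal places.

risk, prophylaxis patients = 77/1759 = 0.04377
risk, no-prophylaxis patients = 219/2933 = 0.07467
RR = 0.04377 / 0.07467 = 0.586

RR = 0.586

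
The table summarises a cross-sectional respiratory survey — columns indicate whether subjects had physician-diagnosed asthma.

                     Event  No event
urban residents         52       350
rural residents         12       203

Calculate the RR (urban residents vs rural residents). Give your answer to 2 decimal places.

RR ≈ 2.32

risk, urban residents = 52/402 = 0.1294
risk, rural residents = 12/215 = 0.0558
RR = 0.1294 / 0.0558 = 2.32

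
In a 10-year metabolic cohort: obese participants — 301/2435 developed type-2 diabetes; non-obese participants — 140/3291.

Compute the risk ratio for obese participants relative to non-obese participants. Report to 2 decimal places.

2.91

risk, obese participants = 301/2435 = 0.12361
risk, non-obese participants = 140/3291 = 0.04254
RR = 0.12361 / 0.04254 = 2.91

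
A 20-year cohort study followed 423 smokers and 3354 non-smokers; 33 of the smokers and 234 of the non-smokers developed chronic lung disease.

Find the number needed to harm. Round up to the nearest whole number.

NNH = 122

risk, smokers = 33/423 = 0.078014
risk, non-smokers = 234/3354 = 0.069767
absolute risk difference = 0.008247
1 / 0.008247 = 121.256 → round up → 122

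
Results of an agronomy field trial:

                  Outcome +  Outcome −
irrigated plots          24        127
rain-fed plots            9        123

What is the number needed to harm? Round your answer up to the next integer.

12

risk, irrigated plots = 24/151 = 0.158940
risk, rain-fed plots = 9/132 = 0.068182
absolute risk difference = 0.090759
1 / 0.090759 = 11.018 → round up → 12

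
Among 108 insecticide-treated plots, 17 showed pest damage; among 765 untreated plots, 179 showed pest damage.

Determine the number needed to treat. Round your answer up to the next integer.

risk, insecticide-treated plots = 17/108 = 0.157407
risk, untreated plots = 179/765 = 0.233987
absolute risk difference = 0.076580
1 / 0.076580 = 13.058 → round up → 14

NNT ≈ 14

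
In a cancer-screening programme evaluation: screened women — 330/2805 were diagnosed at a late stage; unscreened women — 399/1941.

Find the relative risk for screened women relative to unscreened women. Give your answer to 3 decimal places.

risk, screened women = 330/2805 = 0.1176
risk, unscreened women = 399/1941 = 0.2056
RR = 0.1176 / 0.2056 = 0.572

RR: 0.572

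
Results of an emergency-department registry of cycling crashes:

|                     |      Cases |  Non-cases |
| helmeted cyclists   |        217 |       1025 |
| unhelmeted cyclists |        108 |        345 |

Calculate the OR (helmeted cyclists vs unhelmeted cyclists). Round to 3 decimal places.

OR = 0.676

odds, helmeted cyclists = 217/1025 = 0.2117
odds, unhelmeted cyclists = 108/345 = 0.3130
OR = 0.2117 / 0.3130 = 0.676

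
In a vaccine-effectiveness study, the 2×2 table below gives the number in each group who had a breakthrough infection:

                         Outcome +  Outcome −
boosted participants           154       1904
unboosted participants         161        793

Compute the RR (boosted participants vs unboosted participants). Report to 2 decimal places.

0.44

risk, boosted participants = 154/2058 = 0.0748
risk, unboosted participants = 161/954 = 0.1688
RR = 0.0748 / 0.1688 = 0.44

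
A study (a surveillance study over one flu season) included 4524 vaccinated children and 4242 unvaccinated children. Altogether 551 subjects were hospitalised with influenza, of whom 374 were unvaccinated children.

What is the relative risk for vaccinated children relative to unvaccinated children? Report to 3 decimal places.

vaccinated children with the outcome: 551 − 374 = 177
vaccinated children without the outcome: 4524 − 177 = 4347
unvaccinated children without the outcome: 4242 − 374 = 3868
risk, vaccinated children = 177/4524 = 0.03912
risk, unvaccinated children = 374/4242 = 0.08817
RR = 0.03912 / 0.08817 = 0.444

RR ≈ 0.444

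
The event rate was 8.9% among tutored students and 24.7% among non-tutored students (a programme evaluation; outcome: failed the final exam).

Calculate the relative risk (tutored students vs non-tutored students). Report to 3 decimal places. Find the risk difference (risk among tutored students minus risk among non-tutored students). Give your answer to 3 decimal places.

RR = 0.0890 / 0.2470 = 0.360
risk difference = 0.0890 − 0.2470 = -0.158

RR = 0.360; RD = -0.158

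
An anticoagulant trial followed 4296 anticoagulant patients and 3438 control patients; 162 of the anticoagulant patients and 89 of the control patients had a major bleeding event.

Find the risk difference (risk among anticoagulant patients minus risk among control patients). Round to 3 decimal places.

risk, anticoagulant patients = 162/4296 = 0.03771
risk, control patients = 89/3438 = 0.02589
risk difference = 0.03771 − 0.02589 = 0.012

RD: 0.012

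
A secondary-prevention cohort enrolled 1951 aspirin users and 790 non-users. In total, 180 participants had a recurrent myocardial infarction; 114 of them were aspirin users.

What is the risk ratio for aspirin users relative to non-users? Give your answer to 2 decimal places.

RR ≈ 0.70

aspirin users without the outcome: 1951 − 114 = 1837
non-users with the outcome: 180 − 114 = 66
non-users without the outcome: 790 − 66 = 724
risk, aspirin users = 114/1951 = 0.0584
risk, non-users = 66/790 = 0.0835
RR = 0.0584 / 0.0835 = 0.70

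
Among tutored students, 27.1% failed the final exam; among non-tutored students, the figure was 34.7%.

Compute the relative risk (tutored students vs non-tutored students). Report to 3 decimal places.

RR = 0.2710 / 0.3470 = 0.781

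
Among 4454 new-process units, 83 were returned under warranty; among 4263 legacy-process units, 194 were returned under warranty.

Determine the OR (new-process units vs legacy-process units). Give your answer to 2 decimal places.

odds, new-process units = 83/4371 = 0.01899
odds, legacy-process units = 194/4069 = 0.04768
OR = 0.01899 / 0.04768 = 0.40

0.40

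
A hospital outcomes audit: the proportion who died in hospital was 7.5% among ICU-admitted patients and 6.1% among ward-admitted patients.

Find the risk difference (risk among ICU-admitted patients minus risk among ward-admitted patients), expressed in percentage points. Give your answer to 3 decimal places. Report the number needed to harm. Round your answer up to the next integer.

RD = 1.400; NNH = 72

risk difference = 0.0750 − 0.0610 = 0.0140 → 1.400 percentage points
absolute risk difference = 0.014000
1 / 0.014000 = 71.429 → round up → 72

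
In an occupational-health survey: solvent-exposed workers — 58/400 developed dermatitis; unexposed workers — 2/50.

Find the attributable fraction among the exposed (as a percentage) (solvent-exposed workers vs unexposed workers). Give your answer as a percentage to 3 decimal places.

AR%: 72.414%

risk, solvent-exposed workers = 58/400 = 0.14500
risk, unexposed workers = 2/50 = 0.04000
AR% = (0.14500 − 0.04000) / 0.14500 = 0.7241 → 72.414%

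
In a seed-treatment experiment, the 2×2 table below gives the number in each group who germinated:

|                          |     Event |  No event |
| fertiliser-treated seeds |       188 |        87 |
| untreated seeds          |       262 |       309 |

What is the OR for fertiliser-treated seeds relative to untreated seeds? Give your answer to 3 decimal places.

odds, fertiliser-treated seeds = 188/87 = 2.1609
odds, untreated seeds = 262/309 = 0.8479
OR = 2.1609 / 0.8479 = 2.549

2.549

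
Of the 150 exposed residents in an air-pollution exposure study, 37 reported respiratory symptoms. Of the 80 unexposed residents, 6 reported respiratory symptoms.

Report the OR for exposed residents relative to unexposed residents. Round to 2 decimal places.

odds, exposed residents = 37/113 = 0.3274
odds, unexposed residents = 6/74 = 0.0811
OR = 0.3274 / 0.0811 = 4.04

OR: 4.04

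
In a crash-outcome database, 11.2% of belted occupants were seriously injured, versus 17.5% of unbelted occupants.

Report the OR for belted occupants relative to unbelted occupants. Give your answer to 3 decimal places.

odds, belted occupants = 0.1120/0.8880 = 0.1261
odds, unbelted occupants = 0.1750/0.8250 = 0.2121
OR = 0.1261 / 0.2121 = 0.595

OR ≈ 0.595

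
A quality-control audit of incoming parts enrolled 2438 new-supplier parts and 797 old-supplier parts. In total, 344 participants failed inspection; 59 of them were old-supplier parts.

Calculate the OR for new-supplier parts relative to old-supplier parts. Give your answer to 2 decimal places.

1.66

new-supplier parts with the outcome: 344 − 59 = 285
new-supplier parts without the outcome: 2438 − 285 = 2153
old-supplier parts without the outcome: 797 − 59 = 738
odds, new-supplier parts = 285/2153 = 0.1324
odds, old-supplier parts = 59/738 = 0.0799
OR = 0.1324 / 0.0799 = 1.66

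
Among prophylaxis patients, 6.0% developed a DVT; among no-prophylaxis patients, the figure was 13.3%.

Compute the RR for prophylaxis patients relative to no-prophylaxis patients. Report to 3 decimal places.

RR = 0.0600 / 0.1330 = 0.451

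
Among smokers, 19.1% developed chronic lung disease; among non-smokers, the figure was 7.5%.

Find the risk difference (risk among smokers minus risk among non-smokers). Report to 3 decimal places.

risk difference = 0.1910 − 0.0750 = 0.116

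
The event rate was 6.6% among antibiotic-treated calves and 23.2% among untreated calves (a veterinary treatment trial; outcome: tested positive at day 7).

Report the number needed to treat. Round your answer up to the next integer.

NNT = 7

absolute risk difference = 0.166000
1 / 0.166000 = 6.024 → round up → 7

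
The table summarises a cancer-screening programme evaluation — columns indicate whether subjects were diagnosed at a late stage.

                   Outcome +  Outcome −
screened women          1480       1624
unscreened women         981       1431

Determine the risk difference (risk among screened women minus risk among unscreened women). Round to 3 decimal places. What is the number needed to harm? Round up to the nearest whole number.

risk, screened women = 1480/3104 = 0.4768
risk, unscreened women = 981/2412 = 0.4067
risk difference = 0.4768 − 0.4067 = 0.070
absolute risk difference = 0.070088
1 / 0.070088 = 14.268 → round up → 15

RD = 0.070; NNH = 15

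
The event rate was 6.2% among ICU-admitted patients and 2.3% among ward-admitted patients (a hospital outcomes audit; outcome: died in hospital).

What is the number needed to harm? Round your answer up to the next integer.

NNH = 26

absolute risk difference = 0.039000
1 / 0.039000 = 25.641 → round up → 26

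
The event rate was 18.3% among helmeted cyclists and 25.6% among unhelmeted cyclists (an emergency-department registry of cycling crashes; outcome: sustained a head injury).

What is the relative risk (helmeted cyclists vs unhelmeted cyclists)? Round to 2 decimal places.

RR = 0.1830 / 0.2560 = 0.71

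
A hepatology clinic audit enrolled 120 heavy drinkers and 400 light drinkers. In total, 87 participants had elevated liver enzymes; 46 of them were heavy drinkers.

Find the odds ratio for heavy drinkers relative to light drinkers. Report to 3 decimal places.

OR = 5.443

heavy drinkers without the outcome: 120 − 46 = 74
light drinkers with the outcome: 87 − 46 = 41
light drinkers without the outcome: 400 − 41 = 359
OR = (46 × 359) / (74 × 41) = 16514/3034 ≈ 5.443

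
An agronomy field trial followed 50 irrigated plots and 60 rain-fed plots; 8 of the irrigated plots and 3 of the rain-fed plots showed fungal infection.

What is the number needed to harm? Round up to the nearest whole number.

risk, irrigated plots = 8/50 = 0.160000
risk, rain-fed plots = 3/60 = 0.050000
absolute risk difference = 0.110000
1 / 0.110000 = 9.091 → round up → 10

10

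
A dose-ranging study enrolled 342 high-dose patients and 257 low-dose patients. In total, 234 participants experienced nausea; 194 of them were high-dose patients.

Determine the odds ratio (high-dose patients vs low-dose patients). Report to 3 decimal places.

high-dose patients without the outcome: 342 − 194 = 148
low-dose patients with the outcome: 234 − 194 = 40
low-dose patients without the outcome: 257 − 40 = 217
OR = (194 × 217) / (148 × 40) = 42098/5920 ≈ 7.111

OR = 7.111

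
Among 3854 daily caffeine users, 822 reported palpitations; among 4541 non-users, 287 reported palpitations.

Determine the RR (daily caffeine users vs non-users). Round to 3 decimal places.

3.375

risk, daily caffeine users = 822/3854 = 0.2133
risk, non-users = 287/4541 = 0.0632
RR = 0.2133 / 0.0632 = 3.375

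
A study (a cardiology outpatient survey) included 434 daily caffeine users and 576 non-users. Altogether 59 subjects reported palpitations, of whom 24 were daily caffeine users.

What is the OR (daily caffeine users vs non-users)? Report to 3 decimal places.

daily caffeine users without the outcome: 434 − 24 = 410
non-users with the outcome: 59 − 24 = 35
non-users without the outcome: 576 − 35 = 541
OR = (24 × 541) / (410 × 35) = 12984/14350 ≈ 0.905

OR = 0.905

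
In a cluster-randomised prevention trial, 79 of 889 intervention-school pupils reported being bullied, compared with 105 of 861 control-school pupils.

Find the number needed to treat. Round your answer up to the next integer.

NNT ≈ 31

risk, intervention-school pupils = 79/889 = 0.088864
risk, control-school pupils = 105/861 = 0.121951
absolute risk difference = 0.033087
1 / 0.033087 = 30.223 → round up → 31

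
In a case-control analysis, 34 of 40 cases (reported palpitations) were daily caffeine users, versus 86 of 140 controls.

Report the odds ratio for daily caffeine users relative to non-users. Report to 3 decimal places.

3.558

odds, daily caffeine users = 34/86 = 0.3953
odds, non-users = 6/54 = 0.1111
OR = 0.3953 / 0.1111 = 3.558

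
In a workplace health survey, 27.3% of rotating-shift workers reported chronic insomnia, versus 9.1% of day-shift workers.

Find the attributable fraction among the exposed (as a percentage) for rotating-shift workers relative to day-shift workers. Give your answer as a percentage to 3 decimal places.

AR% = (0.2730 − 0.0910) / 0.2730 = 0.6667 → 66.667%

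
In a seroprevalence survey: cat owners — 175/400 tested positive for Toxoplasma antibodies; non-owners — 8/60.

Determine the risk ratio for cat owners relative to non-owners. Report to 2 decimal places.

risk, cat owners = 175/400 = 0.4375
risk, non-owners = 8/60 = 0.1333
RR = 0.4375 / 0.1333 = 3.28

RR = 3.28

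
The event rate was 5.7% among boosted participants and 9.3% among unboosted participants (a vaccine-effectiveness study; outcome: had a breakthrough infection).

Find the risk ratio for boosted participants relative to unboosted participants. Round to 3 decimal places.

RR = 0.0570 / 0.0930 = 0.613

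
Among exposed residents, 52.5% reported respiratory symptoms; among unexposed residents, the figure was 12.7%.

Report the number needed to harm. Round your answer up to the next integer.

absolute risk difference = 0.398000
1 / 0.398000 = 2.513 → round up → 3

3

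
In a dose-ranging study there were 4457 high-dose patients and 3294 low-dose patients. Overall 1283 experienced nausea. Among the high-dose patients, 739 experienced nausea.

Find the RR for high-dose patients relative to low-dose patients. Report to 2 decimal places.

high-dose patients without the outcome: 4457 − 739 = 3718
low-dose patients with the outcome: 1283 − 739 = 544
low-dose patients without the outcome: 3294 − 544 = 2750
risk, high-dose patients = 739/4457 = 0.1658
risk, low-dose patients = 544/3294 = 0.1651
RR = 0.1658 / 0.1651 = 1.00

1.00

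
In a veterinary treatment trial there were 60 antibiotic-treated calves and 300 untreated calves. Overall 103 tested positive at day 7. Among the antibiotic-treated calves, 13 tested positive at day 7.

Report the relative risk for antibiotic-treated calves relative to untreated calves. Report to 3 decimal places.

antibiotic-treated calves without the outcome: 60 − 13 = 47
untreated calves with the outcome: 103 − 13 = 90
untreated calves without the outcome: 300 − 90 = 210
risk, antibiotic-treated calves = 13/60 = 0.2167
risk, untreated calves = 90/300 = 0.3000
RR = 0.2167 / 0.3000 = 0.722

0.722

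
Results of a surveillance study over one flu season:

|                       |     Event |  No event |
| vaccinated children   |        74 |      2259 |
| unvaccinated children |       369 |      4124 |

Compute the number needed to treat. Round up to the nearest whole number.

risk, vaccinated children = 74/2333 = 0.031719
risk, unvaccinated children = 369/4493 = 0.082128
absolute risk difference = 0.050409
1 / 0.050409 = 19.838 → round up → 20

NNT ≈ 20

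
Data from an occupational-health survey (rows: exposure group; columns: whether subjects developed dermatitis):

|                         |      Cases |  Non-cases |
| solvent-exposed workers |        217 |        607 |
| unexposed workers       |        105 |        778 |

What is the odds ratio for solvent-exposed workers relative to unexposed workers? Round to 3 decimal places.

OR = (217 × 778) / (607 × 105) = 168826/63735 ≈ 2.649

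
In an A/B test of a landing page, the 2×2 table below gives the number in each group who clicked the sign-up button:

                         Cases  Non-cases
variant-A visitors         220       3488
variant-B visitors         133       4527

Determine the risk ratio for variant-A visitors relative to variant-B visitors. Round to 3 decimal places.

risk, variant-A visitors = 220/3708 = 0.05933
risk, variant-B visitors = 133/4660 = 0.02854
RR = 0.05933 / 0.02854 = 2.079

RR ≈ 2.079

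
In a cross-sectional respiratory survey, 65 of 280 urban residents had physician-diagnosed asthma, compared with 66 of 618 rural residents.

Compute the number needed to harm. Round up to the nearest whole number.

8

risk, urban residents = 65/280 = 0.232143
risk, rural residents = 66/618 = 0.106796
absolute risk difference = 0.125347
1 / 0.125347 = 7.978 → round up → 8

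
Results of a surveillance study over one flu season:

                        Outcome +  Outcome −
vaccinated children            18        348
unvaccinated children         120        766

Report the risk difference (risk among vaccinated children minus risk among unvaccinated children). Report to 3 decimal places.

risk, vaccinated children = 18/366 = 0.04918
risk, unvaccinated children = 120/886 = 0.13544
risk difference = 0.04918 − 0.13544 = -0.086

RD ≈ -0.086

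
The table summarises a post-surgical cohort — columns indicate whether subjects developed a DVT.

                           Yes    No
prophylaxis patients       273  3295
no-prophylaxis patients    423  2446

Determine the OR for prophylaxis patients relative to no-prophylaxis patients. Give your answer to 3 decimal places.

OR = (273 × 2446) / (3295 × 423) = 667758/1393785 ≈ 0.479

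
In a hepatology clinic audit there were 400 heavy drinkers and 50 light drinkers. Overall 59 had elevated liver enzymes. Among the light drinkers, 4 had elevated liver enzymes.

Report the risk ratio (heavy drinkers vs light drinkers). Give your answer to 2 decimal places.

heavy drinkers with the outcome: 59 − 4 = 55
heavy drinkers without the outcome: 400 − 55 = 345
light drinkers without the outcome: 50 − 4 = 46
risk, heavy drinkers = 55/400 = 0.1375
risk, light drinkers = 4/50 = 0.0800
RR = 0.1375 / 0.0800 = 1.72

RR ≈ 1.72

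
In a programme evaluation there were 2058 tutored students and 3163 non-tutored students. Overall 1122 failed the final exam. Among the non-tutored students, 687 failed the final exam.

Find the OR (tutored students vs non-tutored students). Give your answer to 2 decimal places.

tutored students with the outcome: 1122 − 687 = 435
tutored students without the outcome: 2058 − 435 = 1623
non-tutored students without the outcome: 3163 − 687 = 2476
odds, tutored students = 435/1623 = 0.2680
odds, non-tutored students = 687/2476 = 0.2775
OR = 0.2680 / 0.2775 = 0.97

OR = 0.97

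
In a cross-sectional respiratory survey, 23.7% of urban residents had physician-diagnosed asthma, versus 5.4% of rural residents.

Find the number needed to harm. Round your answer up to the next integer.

NNH: 6

absolute risk difference = 0.183000
1 / 0.183000 = 5.464 → round up → 6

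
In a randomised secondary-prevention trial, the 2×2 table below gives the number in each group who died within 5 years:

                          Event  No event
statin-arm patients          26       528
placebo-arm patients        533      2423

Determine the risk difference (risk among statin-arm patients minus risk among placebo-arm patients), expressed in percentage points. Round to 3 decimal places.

-13.338

risk, statin-arm patients = 26/554 = 0.04693
risk, placebo-arm patients = 533/2956 = 0.18031
risk difference = 0.04693 − 0.18031 = -0.13338 → -13.338 percentage points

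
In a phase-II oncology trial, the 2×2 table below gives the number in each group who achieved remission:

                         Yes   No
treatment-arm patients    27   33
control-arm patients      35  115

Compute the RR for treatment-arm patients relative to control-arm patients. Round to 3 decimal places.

risk, treatment-arm patients = 27/60 = 0.4500
risk, control-arm patients = 35/150 = 0.2333
RR = 0.4500 / 0.2333 = 1.929

RR = 1.929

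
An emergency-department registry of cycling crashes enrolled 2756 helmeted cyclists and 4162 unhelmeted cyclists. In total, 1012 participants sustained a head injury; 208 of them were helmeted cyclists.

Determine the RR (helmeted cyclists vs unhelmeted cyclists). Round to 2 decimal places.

helmeted cyclists without the outcome: 2756 − 208 = 2548
unhelmeted cyclists with the outcome: 1012 − 208 = 804
unhelmeted cyclists without the outcome: 4162 − 804 = 3358
risk, helmeted cyclists = 208/2756 = 0.0755
risk, unhelmeted cyclists = 804/4162 = 0.1932
RR = 0.0755 / 0.1932 = 0.39

0.39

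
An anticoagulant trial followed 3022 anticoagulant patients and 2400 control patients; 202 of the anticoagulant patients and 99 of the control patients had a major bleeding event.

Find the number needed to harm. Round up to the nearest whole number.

40

risk, anticoagulant patients = 202/3022 = 0.066843
risk, control patients = 99/2400 = 0.041250
absolute risk difference = 0.025593
1 / 0.025593 = 39.073 → round up → 40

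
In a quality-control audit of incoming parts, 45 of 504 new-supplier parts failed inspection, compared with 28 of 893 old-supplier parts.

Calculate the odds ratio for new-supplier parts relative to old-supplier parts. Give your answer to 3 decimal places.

odds, new-supplier parts = 45/459 = 0.09804
odds, old-supplier parts = 28/865 = 0.03237
OR = 0.09804 / 0.03237 = 3.029

OR = 3.029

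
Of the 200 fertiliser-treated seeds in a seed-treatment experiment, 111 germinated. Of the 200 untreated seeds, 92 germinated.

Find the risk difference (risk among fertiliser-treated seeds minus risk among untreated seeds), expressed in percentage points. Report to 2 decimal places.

9.50

risk, fertiliser-treated seeds = 111/200 = 0.5550
risk, untreated seeds = 92/200 = 0.4600
risk difference = 0.5550 − 0.4600 = 0.0950 → 9.50 percentage points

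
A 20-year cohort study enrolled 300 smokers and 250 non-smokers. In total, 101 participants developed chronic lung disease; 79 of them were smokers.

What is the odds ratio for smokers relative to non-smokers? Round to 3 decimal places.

smokers without the outcome: 300 − 79 = 221
non-smokers with the outcome: 101 − 79 = 22
non-smokers without the outcome: 250 − 22 = 228
OR = (79 × 228) / (221 × 22) = 18012/4862 ≈ 3.705

3.705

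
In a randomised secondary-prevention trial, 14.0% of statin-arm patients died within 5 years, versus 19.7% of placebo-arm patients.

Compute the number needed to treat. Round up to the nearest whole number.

absolute risk difference = 0.057000
1 / 0.057000 = 17.544 → round up → 18

NNT: 18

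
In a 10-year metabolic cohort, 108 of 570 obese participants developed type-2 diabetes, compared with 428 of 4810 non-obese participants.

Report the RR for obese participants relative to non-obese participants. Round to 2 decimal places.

2.13

risk, obese participants = 108/570 = 0.1895
risk, non-obese participants = 428/4810 = 0.0890
RR = 0.1895 / 0.0890 = 2.13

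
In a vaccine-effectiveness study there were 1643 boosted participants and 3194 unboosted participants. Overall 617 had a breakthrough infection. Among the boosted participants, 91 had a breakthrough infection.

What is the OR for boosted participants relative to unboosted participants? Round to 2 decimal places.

OR = 0.30

boosted participants without the outcome: 1643 − 91 = 1552
unboosted participants with the outcome: 617 − 91 = 526
unboosted participants without the outcome: 3194 − 526 = 2668
odds, boosted participants = 91/1552 = 0.0586
odds, unboosted participants = 526/2668 = 0.1972
OR = 0.0586 / 0.1972 = 0.30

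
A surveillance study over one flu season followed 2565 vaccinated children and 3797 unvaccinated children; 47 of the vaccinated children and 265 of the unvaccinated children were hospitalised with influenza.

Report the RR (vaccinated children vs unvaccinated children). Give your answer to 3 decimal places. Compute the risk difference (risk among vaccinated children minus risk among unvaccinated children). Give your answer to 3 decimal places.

risk, vaccinated children = 47/2565 = 0.01832
risk, unvaccinated children = 265/3797 = 0.06979
RR = 0.01832 / 0.06979 = 0.263
risk difference = 0.01832 − 0.06979 = -0.051

RR = 0.263; RD = -0.051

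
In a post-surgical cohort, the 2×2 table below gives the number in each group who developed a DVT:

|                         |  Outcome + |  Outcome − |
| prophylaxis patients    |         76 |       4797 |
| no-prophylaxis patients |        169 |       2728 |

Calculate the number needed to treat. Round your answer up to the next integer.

NNT: 24

risk, prophylaxis patients = 76/4873 = 0.015596
risk, no-prophylaxis patients = 169/2897 = 0.058336
absolute risk difference = 0.042740
1 / 0.042740 = 23.397 → round up → 24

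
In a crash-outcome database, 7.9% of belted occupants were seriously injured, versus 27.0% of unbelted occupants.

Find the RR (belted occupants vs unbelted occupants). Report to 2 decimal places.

RR = 0.0790 / 0.2700 = 0.29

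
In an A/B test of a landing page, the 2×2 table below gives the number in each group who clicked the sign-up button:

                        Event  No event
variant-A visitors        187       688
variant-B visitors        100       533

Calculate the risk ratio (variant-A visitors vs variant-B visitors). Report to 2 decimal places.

RR ≈ 1.35

risk, variant-A visitors = 187/875 = 0.2137
risk, variant-B visitors = 100/633 = 0.1580
RR = 0.2137 / 0.1580 = 1.35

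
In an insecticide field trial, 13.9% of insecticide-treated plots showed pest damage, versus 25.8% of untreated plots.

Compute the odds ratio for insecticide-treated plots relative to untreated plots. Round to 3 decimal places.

odds, insecticide-treated plots = 0.1390/0.8610 = 0.1614
odds, untreated plots = 0.2580/0.7420 = 0.3477
OR = 0.1614 / 0.3477 = 0.464

OR: 0.464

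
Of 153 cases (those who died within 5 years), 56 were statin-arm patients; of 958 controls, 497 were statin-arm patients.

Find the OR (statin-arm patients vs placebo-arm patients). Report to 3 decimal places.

OR = (56 × 461) / (497 × 97) = 25816/48209 ≈ 0.536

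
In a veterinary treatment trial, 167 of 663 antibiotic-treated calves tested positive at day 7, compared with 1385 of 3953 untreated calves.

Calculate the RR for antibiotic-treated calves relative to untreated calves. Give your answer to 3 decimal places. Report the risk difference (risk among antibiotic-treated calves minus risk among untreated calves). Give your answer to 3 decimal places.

RR = 0.719; RD = -0.098

risk, antibiotic-treated calves = 167/663 = 0.2519
risk, untreated calves = 1385/3953 = 0.3504
RR = 0.2519 / 0.3504 = 0.719
risk difference = 0.2519 − 0.3504 = -0.098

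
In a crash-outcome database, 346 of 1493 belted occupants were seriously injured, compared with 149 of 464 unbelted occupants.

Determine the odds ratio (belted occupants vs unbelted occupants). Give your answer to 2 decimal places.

OR = (346 × 315) / (1147 × 149) = 108990/170903 ≈ 0.64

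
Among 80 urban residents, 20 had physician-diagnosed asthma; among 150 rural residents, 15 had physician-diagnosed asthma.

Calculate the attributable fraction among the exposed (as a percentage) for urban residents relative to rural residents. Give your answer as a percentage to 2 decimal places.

60.00%

risk, urban residents = 20/80 = 0.2500
risk, rural residents = 15/150 = 0.1000
AR% = (0.2500 − 0.1000) / 0.2500 = 0.6000 → 60.00%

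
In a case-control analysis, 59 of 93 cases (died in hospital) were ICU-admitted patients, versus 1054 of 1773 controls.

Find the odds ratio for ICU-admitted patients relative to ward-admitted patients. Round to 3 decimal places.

OR = (59 × 719) / (1054 × 34) = 42421/35836 ≈ 1.184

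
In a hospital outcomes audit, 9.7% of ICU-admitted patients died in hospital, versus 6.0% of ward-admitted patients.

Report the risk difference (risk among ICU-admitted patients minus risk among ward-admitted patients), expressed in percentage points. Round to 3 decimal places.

risk difference = 0.0970 − 0.0600 = 0.0370 → 3.700 percentage points

3.700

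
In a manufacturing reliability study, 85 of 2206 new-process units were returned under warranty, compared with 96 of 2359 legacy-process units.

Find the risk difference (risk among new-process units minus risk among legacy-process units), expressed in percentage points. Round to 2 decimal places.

-0.22

risk, new-process units = 85/2206 = 0.03853
risk, legacy-process units = 96/2359 = 0.04070
risk difference = 0.03853 − 0.04070 = -0.00216 → -0.22 percentage points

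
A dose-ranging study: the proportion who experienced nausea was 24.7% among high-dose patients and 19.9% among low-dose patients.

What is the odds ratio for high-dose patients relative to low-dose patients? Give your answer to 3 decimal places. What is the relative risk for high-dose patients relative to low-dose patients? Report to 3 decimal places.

OR = 1.320; RR = 1.241

odds, high-dose patients = 0.2470/0.7530 = 0.3280
odds, low-dose patients = 0.1990/0.8010 = 0.2484
OR = 0.3280 / 0.2484 = 1.320
RR = 0.2470 / 0.1990 = 1.241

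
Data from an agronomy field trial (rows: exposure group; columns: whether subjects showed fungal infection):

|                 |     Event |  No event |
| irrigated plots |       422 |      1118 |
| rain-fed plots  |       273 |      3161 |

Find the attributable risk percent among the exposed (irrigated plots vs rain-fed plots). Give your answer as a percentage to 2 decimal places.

risk, irrigated plots = 422/1540 = 0.2740
risk, rain-fed plots = 273/3434 = 0.0795
AR% = (0.2740 − 0.0795) / 0.2740 = 0.7099 → 70.99%

70.99%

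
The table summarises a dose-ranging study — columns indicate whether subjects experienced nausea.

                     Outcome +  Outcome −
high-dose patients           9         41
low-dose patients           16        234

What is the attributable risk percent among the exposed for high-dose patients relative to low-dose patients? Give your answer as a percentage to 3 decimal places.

risk, high-dose patients = 9/50 = 0.1800
risk, low-dose patients = 16/250 = 0.0640
AR% = (0.1800 − 0.0640) / 0.1800 = 0.6444 → 64.444%

AR% = 64.444%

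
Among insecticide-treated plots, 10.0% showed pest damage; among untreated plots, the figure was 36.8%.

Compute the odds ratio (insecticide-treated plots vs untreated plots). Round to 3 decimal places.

odds, insecticide-treated plots = 0.1000/0.9000 = 0.1111
odds, untreated plots = 0.3680/0.6320 = 0.5823
OR = 0.1111 / 0.5823 = 0.191

0.191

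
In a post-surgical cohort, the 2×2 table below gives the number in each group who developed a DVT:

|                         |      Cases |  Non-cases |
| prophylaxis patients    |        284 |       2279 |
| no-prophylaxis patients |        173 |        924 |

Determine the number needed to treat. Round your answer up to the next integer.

risk, prophylaxis patients = 284/2563 = 0.110808
risk, no-prophylaxis patients = 173/1097 = 0.157703
absolute risk difference = 0.046895
1 / 0.046895 = 21.324 → round up → 22

22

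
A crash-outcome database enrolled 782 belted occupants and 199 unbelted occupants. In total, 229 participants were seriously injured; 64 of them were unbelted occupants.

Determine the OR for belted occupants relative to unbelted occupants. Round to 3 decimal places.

OR ≈ 0.564

belted occupants with the outcome: 229 − 64 = 165
belted occupants without the outcome: 782 − 165 = 617
unbelted occupants without the outcome: 199 − 64 = 135
odds, belted occupants = 165/617 = 0.2674
odds, unbelted occupants = 64/135 = 0.4741
OR = 0.2674 / 0.4741 = 0.564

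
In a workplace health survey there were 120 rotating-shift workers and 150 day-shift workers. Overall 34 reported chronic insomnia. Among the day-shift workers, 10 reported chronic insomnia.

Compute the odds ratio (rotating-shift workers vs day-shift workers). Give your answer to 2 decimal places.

rotating-shift workers with the outcome: 34 − 10 = 24
rotating-shift workers without the outcome: 120 − 24 = 96
day-shift workers without the outcome: 150 − 10 = 140
OR = (24 × 140) / (96 × 10) = 3360/960 ≈ 3.50

OR: 3.50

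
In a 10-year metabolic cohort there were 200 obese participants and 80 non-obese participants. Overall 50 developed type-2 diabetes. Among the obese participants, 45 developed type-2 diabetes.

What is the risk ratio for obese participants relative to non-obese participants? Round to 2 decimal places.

3.60

obese participants without the outcome: 200 − 45 = 155
non-obese participants with the outcome: 50 − 45 = 5
non-obese participants without the outcome: 80 − 5 = 75
risk, obese participants = 45/200 = 0.2250
risk, non-obese participants = 5/80 = 0.0625
RR = 0.2250 / 0.0625 = 3.60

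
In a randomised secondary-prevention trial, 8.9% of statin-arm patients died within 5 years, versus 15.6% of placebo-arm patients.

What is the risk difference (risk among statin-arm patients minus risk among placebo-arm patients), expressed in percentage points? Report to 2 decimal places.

-6.70

risk difference = 0.0890 − 0.1560 = -0.0670 → -6.70 percentage points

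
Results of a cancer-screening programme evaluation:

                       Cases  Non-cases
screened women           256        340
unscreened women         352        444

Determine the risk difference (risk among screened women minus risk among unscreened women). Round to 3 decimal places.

-0.013

risk, screened women = 256/596 = 0.4295
risk, unscreened women = 352/796 = 0.4422
risk difference = 0.4295 − 0.4422 = -0.013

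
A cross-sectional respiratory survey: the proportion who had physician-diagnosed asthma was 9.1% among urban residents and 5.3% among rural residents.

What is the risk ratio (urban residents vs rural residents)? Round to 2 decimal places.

RR = 0.0910 / 0.0530 = 1.72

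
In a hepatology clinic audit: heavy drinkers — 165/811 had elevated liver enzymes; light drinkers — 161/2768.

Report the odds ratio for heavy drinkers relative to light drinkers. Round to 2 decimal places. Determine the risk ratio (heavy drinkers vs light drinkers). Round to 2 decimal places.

OR = (165 × 2607) / (646 × 161) = 430155/104006 ≈ 4.14
risk, heavy drinkers = 165/811 = 0.2035
risk, light drinkers = 161/2768 = 0.0582
RR = 0.2035 / 0.0582 = 3.50

OR = 4.14; RR = 3.50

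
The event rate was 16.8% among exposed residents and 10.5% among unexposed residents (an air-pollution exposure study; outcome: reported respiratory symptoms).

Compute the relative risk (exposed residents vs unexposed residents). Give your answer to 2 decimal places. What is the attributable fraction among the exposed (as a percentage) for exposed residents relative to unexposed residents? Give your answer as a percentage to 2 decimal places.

RR = 1.60; AR% = 37.50%

RR = 0.1680 / 0.1050 = 1.60
AR% = (0.1680 − 0.1050) / 0.1680 = 0.3750 → 37.50%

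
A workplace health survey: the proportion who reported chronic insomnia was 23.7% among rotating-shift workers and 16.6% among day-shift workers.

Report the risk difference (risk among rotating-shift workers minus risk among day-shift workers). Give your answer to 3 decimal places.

risk difference = 0.2370 − 0.1660 = 0.071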